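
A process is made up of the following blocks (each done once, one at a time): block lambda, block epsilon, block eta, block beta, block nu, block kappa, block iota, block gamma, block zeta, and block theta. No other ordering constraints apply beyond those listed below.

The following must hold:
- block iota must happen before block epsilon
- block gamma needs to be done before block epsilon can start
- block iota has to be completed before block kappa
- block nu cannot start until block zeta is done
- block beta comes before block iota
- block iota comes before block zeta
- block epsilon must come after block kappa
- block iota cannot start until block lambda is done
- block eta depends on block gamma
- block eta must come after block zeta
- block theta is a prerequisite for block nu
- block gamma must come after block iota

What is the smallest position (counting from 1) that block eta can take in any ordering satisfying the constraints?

Working backwards through the constraints from block eta, its full set of required predecessors is block lambda, block beta, block iota, block gamma, block zeta — 5 of them.
With 5 mandatory predecessors, the earliest block eta can sit is position 5+1 = 6, and placing just those 5 first achieves it.

6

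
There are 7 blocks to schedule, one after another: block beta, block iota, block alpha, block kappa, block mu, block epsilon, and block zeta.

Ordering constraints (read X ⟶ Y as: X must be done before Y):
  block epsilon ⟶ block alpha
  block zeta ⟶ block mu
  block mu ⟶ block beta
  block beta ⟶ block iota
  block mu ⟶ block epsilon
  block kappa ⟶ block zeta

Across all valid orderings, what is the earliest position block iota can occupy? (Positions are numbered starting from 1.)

5

Working backwards through the constraints from block iota, its full set of required predecessors is block beta, block kappa, block mu, block zeta — 4 of them.
With 4 mandatory predecessors, the earliest block iota can sit is position 4+1 = 5, and placing just those 4 first achieves it.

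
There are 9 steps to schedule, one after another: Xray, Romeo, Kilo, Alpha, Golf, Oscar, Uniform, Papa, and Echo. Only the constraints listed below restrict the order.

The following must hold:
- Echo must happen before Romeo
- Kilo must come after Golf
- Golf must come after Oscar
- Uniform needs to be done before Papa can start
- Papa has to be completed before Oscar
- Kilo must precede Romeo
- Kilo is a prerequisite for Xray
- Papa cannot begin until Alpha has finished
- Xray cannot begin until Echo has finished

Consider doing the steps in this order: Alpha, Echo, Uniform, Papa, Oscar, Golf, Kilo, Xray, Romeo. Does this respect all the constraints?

Checking each listed constraint against this order: for instance, Echo is in position 2 and Romeo in position 9, so that constraint holds — and the remaining constraints check out the same way.

Yes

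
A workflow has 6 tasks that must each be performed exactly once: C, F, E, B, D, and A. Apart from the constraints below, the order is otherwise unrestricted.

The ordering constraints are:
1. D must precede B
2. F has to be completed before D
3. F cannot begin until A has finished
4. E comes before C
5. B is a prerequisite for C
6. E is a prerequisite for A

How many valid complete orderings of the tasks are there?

1

E is the only task with nothing required before it, so every ordering starts there.
Every task is then forced in turn, so only 1 complete ordering is consistent with the constraints.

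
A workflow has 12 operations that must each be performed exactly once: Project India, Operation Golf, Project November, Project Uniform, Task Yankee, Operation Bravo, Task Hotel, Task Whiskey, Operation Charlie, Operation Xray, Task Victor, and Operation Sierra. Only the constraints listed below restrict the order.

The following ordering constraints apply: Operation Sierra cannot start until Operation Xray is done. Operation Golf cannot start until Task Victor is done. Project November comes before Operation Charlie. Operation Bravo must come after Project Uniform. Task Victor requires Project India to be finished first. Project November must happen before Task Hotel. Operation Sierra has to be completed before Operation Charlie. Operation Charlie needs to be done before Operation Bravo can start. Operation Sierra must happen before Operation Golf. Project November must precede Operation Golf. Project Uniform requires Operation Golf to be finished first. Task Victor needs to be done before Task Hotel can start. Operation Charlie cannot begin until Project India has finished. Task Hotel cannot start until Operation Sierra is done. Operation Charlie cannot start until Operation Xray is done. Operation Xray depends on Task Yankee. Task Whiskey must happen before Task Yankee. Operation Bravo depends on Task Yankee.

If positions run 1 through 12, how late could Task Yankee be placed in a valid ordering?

5

Every operation that must follow Task Yankee has to come after it. Tracing all chains starting from Task Yankee, those operations are: Operation Golf, Project Uniform, Operation Bravo, Task Hotel, Operation Charlie, Operation Xray, Operation Sierra — 7 in total.
So at least 7 operations follow Task Yankee, putting Task Yankee no later than position 5. That position is achievable by scheduling everything else first.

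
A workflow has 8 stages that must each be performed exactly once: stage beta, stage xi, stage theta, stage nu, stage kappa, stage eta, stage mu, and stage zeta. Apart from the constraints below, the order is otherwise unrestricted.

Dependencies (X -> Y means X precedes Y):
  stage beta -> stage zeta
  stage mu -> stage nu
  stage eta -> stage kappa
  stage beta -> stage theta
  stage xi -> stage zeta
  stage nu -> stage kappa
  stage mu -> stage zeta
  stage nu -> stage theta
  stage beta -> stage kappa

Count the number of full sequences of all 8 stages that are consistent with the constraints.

The stages with no prerequisites are stage beta, stage xi, stage eta, stage mu; any of them can be placed first.
Enumerating by repeatedly choosing an available stage (one whose prerequisites are all placed) gives 600 distinct complete orderings.

600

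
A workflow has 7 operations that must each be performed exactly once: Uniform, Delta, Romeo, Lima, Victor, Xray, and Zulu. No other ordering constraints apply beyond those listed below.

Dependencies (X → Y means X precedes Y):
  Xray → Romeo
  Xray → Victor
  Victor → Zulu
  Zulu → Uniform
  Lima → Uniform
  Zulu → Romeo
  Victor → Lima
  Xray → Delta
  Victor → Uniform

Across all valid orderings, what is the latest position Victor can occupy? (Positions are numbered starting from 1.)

Every operation that must follow Victor has to come after it. Tracing all chains starting from Victor, those operations are: Uniform, Romeo, Lima, Zulu — 4 in total.
With 4 mandatory successors out of 7 operations total, the latest slot for Victor is 7−4 = 3, and it's reachable by doing all non-successors before Victor.

3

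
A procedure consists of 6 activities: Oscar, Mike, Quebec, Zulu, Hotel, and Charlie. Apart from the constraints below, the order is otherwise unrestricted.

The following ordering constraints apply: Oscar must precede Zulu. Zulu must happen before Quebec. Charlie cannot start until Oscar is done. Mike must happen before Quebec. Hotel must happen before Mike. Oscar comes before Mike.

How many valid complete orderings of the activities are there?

23

2 activities have no prerequisites (Oscar, Hotel), so any of them could come first.
Counting all ways to extend the partial order to a total order gives 23.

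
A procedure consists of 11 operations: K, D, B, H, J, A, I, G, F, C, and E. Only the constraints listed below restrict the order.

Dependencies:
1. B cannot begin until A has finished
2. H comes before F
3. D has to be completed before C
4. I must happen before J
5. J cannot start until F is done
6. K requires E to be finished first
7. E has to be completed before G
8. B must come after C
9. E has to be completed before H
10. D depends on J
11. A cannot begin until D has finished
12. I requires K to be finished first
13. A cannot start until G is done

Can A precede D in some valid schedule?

No

Following D → A, D must precede A in every valid ordering.
So no valid ordering can have A before D.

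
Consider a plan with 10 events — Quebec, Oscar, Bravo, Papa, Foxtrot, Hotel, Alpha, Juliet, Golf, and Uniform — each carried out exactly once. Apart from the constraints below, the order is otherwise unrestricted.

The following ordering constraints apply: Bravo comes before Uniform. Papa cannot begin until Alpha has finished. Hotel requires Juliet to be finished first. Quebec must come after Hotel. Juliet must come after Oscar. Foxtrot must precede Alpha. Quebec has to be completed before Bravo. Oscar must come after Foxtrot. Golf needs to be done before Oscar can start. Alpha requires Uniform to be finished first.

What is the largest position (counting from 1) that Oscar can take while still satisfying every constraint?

3

Every event that must follow Oscar has to come after it. Tracing all chains starting from Oscar, those events are: Quebec, Bravo, Papa, Hotel, Alpha, Juliet, Uniform — 7 in total.
So at least 7 events follow Oscar, putting Oscar no later than position 3. That position is achievable by scheduling everything else first.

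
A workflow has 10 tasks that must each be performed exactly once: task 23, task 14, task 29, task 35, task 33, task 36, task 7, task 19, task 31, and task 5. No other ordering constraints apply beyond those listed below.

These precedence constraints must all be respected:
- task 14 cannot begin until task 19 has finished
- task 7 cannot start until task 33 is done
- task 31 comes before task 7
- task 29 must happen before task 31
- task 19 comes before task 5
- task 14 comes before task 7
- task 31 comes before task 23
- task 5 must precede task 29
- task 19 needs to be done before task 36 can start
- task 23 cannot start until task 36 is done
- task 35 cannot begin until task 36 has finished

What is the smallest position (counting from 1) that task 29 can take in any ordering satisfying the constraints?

Every task that must precede task 29 has to come before it. Tracing all chains that end at task 29, those tasks are: task 19, task 5 — 2 in total.
So at minimum 2 tasks come before task 29, putting task 29 no earlier than position 3. That position is achievable by scheduling exactly those predecessors first.

3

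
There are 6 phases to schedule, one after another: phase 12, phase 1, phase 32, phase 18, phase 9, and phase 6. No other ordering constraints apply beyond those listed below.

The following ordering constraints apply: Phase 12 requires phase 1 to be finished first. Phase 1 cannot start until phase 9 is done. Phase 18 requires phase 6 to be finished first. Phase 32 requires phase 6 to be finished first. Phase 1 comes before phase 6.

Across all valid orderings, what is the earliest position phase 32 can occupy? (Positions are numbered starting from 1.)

4

Working backwards through the constraints from phase 32, its full set of required predecessors is phase 1, phase 9, phase 6 — 3 of them.
With 3 mandatory predecessors, the earliest phase 32 can sit is position 3+1 = 4, and placing just those 3 first achieves it.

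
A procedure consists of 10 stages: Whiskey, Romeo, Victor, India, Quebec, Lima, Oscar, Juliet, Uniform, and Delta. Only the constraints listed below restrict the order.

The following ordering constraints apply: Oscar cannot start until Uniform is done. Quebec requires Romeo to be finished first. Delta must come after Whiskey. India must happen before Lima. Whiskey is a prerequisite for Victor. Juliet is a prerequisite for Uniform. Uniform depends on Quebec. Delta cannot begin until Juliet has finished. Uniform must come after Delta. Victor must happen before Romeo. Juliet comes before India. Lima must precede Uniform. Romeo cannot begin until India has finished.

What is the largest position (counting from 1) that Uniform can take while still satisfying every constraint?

9

Following the constraints forward from Uniform, its only required successor is Oscar.
So at least 1 stage follows Uniform, putting Uniform no later than position 9. That position is achievable by scheduling everything else first.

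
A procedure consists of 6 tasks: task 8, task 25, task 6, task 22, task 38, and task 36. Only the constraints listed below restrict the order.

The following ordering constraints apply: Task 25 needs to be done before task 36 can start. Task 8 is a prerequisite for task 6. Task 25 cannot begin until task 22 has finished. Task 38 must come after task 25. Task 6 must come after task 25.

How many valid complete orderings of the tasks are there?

The tasks with no prerequisites are task 8, task 22; any of them can be placed first.
Counting all ways to extend the partial order to a total order gives 24.

24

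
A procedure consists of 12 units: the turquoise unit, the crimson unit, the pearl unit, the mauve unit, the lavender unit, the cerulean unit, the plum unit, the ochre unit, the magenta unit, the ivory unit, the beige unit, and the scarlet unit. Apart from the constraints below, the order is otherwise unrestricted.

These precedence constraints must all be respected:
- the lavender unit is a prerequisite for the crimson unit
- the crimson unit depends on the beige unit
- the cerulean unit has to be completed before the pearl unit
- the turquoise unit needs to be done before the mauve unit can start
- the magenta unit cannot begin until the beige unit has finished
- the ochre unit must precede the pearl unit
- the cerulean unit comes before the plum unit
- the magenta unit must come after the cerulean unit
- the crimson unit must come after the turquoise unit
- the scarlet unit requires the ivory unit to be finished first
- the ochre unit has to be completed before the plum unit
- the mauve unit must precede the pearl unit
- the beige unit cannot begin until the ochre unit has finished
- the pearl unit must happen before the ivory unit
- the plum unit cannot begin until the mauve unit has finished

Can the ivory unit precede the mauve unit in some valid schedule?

No

The constraints give a chain the mauve unit → the pearl unit → the ivory unit, which forces the mauve unit before the ivory unit.
Hence the ivory unit can never be scheduled before the mauve unit.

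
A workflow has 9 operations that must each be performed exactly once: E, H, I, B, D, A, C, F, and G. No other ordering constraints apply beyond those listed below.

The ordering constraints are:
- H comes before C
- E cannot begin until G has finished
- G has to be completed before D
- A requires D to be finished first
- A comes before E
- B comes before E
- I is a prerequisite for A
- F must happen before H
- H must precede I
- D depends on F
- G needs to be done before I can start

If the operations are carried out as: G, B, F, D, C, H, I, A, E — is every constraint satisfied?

No

The sequence places C ahead of H.
But one of the constraints requires H before C, so this ordering violates it.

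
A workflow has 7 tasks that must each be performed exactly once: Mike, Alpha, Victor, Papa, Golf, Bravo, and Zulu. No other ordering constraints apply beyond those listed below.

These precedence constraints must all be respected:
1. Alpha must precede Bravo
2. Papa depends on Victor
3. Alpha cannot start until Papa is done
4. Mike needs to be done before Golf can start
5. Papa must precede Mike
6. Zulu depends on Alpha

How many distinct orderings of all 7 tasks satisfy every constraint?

Victor is the only task with nothing required before it, so every ordering starts there.
Systematically extending each partial ordering one task at a time and counting, there are 20 complete orderings.

20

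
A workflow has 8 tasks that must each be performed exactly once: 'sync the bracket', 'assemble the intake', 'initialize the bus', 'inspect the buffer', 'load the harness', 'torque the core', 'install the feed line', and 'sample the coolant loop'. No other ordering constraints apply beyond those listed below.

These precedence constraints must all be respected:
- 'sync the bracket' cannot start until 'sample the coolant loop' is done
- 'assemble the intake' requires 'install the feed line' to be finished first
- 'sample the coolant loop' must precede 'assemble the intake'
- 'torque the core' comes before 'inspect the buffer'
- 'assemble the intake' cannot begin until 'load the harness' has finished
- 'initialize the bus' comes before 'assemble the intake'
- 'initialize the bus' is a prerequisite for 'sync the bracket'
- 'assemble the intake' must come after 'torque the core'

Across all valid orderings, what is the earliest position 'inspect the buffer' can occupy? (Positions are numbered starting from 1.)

Working backwards through the constraints from 'inspect the buffer', its only required predecessor is 'torque the core'.
With 1 mandatory predecessor, the earliest 'inspect the buffer' can sit is position 1+1 = 2, and placing just that one first achieves it.

2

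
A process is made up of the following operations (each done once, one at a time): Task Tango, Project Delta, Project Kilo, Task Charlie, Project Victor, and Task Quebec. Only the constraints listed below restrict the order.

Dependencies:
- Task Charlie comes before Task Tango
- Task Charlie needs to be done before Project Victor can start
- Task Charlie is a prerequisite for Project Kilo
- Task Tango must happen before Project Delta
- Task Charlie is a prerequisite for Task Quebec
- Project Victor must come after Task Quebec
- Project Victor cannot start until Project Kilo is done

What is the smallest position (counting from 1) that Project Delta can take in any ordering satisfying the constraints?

Working backwards through the constraints from Project Delta, its full set of required predecessors is Task Tango, Task Charlie — 2 of them.
So at minimum 2 operations come before Project Delta, putting Project Delta no earlier than position 3. That position is achievable by scheduling exactly those predecessors first.

3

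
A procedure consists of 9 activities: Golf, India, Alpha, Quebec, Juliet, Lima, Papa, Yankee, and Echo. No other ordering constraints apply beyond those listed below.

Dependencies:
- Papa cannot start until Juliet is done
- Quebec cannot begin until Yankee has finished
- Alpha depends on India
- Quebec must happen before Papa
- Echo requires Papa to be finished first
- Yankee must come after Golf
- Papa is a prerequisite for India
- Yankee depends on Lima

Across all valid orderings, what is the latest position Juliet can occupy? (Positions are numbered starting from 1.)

5

Following every chain forward from Juliet, the activities that must come later are India, Alpha, Papa, Echo — 4 of them.
With 4 mandatory successors out of 9 activities total, the latest slot for Juliet is 9−4 = 5, and it's reachable by doing all non-successors before Juliet.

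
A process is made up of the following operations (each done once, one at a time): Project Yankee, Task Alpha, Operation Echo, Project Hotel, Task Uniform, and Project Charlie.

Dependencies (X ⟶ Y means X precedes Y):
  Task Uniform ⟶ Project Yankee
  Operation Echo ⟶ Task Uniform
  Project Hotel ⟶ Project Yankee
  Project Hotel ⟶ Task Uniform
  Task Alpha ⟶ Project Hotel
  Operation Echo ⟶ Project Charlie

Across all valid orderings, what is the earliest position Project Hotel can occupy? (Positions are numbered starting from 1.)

2

Working backwards through the constraints from Project Hotel, its only required predecessor is Task Alpha.
With 1 mandatory predecessor, the earliest Project Hotel can sit is position 1+1 = 2, and placing just that one first achieves it.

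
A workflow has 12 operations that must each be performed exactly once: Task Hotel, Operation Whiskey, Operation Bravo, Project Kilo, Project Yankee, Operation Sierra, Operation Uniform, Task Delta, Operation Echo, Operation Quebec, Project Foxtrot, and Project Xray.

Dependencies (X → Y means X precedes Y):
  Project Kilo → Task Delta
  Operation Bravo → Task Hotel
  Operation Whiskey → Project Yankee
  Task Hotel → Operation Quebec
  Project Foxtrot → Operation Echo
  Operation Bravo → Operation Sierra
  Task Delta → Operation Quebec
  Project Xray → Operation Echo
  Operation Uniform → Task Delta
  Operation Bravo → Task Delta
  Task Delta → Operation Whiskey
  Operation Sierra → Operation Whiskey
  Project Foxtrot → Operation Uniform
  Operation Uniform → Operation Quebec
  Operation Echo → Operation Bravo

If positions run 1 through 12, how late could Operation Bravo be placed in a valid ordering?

Following every chain forward from Operation Bravo, the operations that must come later are Task Hotel, Operation Whiskey, Project Yankee, Operation Sierra, Task Delta, Operation Quebec — 6 of them.
So at least 6 operations follow Operation Bravo, putting Operation Bravo no later than position 6. That position is achievable by scheduling everything else first.

6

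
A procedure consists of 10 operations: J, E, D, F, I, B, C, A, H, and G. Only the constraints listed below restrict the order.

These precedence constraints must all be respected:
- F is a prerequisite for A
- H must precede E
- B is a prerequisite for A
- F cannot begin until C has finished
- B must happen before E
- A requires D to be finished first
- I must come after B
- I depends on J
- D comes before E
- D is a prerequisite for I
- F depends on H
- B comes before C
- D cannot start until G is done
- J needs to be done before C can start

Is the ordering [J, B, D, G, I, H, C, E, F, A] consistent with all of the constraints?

The sequence places D ahead of G.
But one of the constraints requires G before D, so this ordering violates it.

No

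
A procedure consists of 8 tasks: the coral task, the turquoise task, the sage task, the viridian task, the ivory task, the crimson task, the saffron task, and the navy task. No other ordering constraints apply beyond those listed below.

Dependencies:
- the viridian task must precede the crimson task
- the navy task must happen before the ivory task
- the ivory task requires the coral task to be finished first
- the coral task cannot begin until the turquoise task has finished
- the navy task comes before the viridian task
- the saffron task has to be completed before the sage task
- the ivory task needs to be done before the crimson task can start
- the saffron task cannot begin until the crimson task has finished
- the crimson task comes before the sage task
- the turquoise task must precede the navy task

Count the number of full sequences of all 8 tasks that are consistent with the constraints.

Only the turquoise task has no prerequisites, so it must go first.
Enumerating by repeatedly choosing an available task (one whose prerequisites are all placed) gives 5 distinct complete orderings.

5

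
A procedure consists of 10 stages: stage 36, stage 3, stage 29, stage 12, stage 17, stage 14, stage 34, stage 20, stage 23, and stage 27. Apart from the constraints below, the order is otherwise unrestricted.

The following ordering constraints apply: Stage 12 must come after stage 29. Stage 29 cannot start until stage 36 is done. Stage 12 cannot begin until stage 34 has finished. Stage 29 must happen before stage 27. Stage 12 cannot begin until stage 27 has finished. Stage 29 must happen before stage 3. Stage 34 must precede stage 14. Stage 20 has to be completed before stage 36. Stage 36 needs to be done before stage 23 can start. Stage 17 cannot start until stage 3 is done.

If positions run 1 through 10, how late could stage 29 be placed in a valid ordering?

Following every chain forward from stage 29, the stages that must come later are stage 3, stage 12, stage 17, stage 27 — 4 of them.
So at least 4 stages follow stage 29, putting stage 29 no later than position 6. That position is achievable by scheduling everything else first.

6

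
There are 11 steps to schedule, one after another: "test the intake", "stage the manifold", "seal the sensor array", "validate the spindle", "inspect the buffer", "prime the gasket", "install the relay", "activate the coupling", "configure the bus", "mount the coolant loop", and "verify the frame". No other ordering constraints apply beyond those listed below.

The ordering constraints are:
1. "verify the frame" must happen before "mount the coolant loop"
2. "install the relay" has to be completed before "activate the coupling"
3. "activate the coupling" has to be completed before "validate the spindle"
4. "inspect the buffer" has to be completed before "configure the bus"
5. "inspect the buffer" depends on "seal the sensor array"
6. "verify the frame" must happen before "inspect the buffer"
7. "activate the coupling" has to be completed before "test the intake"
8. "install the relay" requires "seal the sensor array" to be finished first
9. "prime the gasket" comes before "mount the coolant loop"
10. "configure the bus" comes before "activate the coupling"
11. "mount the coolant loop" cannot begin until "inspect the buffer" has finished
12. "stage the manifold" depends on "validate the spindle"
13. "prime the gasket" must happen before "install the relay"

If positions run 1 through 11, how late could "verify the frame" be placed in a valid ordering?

4

Every step that must follow "verify the frame" has to come after it. Tracing all chains starting from "verify the frame", those steps are: "test the intake", "stage the manifold", "validate the spindle", "inspect the buffer", "activate the coupling", "configure the bus", "mount the coolant loop" — 7 in total.
So at least 7 steps follow "verify the frame", putting "verify the frame" no later than position 4. That position is achievable by scheduling everything else first.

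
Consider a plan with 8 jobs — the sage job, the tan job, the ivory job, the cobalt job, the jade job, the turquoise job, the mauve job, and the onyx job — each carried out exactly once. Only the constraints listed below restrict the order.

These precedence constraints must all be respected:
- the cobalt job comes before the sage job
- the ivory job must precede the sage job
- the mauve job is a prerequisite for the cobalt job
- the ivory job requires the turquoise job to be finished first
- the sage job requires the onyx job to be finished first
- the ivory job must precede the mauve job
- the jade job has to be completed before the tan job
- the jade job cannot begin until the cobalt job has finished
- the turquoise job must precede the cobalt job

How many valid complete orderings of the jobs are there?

18

The jobs with no prerequisites are the turquoise job, the onyx job; any of them can be placed first.
Systematically extending each partial ordering one job at a time and counting, there are 18 complete orderings.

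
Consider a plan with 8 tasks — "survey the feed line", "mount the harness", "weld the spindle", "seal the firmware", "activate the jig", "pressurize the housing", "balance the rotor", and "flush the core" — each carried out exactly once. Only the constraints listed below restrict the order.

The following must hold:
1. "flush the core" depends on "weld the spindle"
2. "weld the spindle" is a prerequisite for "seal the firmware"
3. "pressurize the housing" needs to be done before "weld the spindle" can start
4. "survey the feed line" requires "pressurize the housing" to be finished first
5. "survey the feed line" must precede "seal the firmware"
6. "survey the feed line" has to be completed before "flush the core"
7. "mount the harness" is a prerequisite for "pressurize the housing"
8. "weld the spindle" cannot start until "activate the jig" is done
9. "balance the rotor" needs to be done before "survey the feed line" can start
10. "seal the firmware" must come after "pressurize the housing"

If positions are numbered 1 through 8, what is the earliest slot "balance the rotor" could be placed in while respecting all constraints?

Nothing is required before "balance the rotor"; it can be the very first task.

1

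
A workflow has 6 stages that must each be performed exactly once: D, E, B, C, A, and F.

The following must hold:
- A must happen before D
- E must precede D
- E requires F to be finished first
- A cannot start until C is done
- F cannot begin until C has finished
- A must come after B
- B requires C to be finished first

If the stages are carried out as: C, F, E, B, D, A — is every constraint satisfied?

No

The sequence places D ahead of A.
That contradicts the constraint that A must precede D.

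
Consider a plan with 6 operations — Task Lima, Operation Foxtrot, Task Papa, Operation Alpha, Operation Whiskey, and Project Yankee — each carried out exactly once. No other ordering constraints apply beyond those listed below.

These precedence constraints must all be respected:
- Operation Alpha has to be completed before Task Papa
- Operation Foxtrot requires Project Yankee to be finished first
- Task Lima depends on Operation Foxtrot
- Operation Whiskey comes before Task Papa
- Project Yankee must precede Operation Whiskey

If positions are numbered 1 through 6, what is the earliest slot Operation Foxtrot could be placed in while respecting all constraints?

2

The only operation forced before Operation Foxtrot (directly or transitively) is Project Yankee.
With 1 mandatory predecessor, the earliest Operation Foxtrot can sit is position 1+1 = 2, and placing just that one first achieves it.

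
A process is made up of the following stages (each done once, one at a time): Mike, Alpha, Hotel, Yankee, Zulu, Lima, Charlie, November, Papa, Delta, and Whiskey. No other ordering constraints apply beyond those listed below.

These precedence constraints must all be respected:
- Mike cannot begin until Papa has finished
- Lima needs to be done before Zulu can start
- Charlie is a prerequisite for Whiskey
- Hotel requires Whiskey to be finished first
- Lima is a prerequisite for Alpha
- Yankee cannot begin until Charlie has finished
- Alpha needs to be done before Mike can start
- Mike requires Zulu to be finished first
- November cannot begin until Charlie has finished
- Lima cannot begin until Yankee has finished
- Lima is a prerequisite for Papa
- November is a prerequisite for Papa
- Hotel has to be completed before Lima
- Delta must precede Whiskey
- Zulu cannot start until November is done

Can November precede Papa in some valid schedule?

Every valid ordering already has November before Papa (the constraints require it), so in particular at least one does.

Yes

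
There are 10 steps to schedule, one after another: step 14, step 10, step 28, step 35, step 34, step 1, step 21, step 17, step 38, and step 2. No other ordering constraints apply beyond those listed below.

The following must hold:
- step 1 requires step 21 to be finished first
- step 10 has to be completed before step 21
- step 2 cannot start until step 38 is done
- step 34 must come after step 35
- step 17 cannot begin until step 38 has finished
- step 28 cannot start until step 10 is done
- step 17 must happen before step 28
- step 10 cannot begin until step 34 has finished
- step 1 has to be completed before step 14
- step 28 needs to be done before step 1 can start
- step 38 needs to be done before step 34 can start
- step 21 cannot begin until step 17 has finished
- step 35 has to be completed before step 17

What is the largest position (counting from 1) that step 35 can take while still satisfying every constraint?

Following every chain forward from step 35, the steps that must come later are step 14, step 10, step 28, step 34, step 1, step 21, step 17 — 7 of them.
With 7 mandatory successors out of 10 steps total, the latest slot for step 35 is 10−7 = 3, and it's reachable by doing all non-successors before step 35.

3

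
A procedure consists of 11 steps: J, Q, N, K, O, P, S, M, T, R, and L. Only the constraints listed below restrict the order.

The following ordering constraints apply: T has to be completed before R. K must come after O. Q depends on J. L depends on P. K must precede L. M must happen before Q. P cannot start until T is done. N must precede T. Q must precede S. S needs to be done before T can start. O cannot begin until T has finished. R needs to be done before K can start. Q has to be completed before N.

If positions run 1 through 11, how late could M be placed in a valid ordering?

2

The steps that are forced after M, directly or by a chain of constraints, are Q, N, K, O, P, S, T, R, L. That's 9 steps.
With 9 mandatory successors out of 11 steps total, the latest slot for M is 11−9 = 2, and it's reachable by doing all non-successors before M.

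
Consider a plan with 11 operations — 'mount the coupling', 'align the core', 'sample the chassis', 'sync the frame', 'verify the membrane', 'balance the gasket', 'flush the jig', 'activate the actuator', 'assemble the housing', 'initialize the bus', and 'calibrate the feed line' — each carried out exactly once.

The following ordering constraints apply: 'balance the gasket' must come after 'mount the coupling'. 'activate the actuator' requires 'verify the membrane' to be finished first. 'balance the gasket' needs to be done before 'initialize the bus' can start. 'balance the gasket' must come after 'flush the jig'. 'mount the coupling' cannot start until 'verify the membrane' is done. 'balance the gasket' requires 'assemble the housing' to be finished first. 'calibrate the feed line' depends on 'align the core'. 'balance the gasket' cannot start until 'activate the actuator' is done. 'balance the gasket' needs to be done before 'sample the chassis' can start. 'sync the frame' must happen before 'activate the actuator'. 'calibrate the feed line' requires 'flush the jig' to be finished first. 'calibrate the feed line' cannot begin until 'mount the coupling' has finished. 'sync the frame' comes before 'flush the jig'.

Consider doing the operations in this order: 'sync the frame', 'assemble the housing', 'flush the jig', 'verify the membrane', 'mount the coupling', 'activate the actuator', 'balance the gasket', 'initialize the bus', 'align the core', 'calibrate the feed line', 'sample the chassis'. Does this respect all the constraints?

Yes

Checking each listed constraint against this order: for instance, 'flush the jig' is in position 3 and 'calibrate the feed line' in position 10, so that constraint holds — and the remaining constraints check out the same way.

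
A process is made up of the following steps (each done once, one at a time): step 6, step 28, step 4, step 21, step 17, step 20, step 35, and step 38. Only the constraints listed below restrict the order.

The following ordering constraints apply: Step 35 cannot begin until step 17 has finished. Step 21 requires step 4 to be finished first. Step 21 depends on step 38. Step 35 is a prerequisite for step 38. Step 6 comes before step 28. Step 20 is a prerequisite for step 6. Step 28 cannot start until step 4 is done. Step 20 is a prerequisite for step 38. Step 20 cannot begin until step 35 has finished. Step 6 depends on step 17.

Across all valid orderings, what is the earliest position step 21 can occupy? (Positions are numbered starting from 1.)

The steps that are forced before step 21, directly or transitively, are step 4, step 17, step 20, step 35, step 38. That's 5 steps.
With 5 mandatory predecessors, the earliest step 21 can sit is position 5+1 = 6, and placing just those 5 first achieves it.

6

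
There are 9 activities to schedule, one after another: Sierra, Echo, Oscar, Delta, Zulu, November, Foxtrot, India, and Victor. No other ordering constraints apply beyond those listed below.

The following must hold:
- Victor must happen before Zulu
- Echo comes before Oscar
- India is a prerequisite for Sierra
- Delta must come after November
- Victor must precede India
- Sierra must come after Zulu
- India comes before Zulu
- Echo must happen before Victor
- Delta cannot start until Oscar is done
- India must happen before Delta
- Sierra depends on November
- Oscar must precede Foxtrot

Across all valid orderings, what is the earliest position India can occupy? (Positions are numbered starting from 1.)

The activities that are forced before India, directly or transitively, are Echo, Victor. That's 2 activities.
So at minimum 2 activities come before India, putting India no earlier than position 3. That position is achievable by scheduling exactly those predecessors first.

3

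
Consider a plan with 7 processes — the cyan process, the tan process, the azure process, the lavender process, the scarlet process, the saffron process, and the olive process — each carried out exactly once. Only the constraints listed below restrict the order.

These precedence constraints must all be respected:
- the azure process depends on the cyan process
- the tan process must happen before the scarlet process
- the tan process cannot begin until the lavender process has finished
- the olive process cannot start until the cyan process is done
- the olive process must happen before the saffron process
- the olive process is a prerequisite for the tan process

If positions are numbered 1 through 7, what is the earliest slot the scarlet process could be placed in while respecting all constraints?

The processes that are forced before the scarlet process, directly or transitively, are the cyan process, the tan process, the lavender process, the olive process. That's 4 processes.
So at minimum 4 processes come before the scarlet process, putting the scarlet process no earlier than position 5. That position is achievable by scheduling exactly those predecessors first.

5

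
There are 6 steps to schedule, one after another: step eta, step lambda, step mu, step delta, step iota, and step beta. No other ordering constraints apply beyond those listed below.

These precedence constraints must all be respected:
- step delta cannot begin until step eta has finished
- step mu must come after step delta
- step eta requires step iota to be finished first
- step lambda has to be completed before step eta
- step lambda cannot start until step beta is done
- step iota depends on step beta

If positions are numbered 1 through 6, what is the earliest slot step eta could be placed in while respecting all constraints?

4

Every step that must precede step eta has to come before it. Tracing all chains that end at step eta, those steps are: step lambda, step iota, step beta — 3 in total.
So at minimum 3 steps come before step eta, putting step eta no earlier than position 4. That position is achievable by scheduling exactly those predecessors first.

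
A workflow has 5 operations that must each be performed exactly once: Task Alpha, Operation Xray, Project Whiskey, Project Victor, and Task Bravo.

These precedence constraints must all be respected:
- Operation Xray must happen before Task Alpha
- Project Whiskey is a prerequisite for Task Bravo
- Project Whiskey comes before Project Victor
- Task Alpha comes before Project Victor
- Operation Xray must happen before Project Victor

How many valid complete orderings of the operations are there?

2 operations have no prerequisites (Operation Xray, Project Whiskey), so any of them could come first.
Counting all ways to extend the partial order to a total order gives 9.

9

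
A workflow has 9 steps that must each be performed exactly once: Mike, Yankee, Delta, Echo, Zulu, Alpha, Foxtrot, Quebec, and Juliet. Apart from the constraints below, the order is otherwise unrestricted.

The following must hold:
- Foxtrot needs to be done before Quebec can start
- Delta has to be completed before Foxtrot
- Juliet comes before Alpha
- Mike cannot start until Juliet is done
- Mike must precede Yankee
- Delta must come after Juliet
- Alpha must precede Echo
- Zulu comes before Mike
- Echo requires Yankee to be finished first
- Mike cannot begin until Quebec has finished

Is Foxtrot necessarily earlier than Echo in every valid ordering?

Yes

Following the dependencies: Foxtrot → Quebec → Mike → Yankee → Echo.
That forces Foxtrot before Echo in every valid schedule.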